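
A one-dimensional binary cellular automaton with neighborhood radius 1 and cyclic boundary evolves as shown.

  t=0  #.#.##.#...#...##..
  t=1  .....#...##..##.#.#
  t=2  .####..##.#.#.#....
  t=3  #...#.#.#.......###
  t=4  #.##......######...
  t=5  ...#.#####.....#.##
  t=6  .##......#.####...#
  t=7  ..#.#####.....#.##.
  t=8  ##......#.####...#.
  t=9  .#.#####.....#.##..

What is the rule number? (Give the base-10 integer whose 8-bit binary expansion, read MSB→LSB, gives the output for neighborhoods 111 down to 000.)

  [7] ### => .  t=2,i=2
  [6] ##. => #  t=0,i=5
  [5] #.# => .  t=0,i=1
  [4] #.. => .  t=0,i=8
  [3] .## => .  t=0,i=4
  [2] .#. => .  t=0,i=0
  [1] ..# => #  t=0,i=10
  [0] ... => #  t=0,i=9
  bits 01000011 = 67

67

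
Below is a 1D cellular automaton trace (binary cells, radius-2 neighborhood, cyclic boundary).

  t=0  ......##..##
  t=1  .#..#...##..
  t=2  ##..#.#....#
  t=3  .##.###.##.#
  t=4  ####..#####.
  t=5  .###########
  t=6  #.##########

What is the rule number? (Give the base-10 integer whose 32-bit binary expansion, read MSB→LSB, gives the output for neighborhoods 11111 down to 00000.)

  #####|#  b31=1 t=4,i=8
  ####.|#  b30=1 t=4,i=2
  ###.#|#  b29=1 t=3,i=6
  ###..|#  b28=1 t=2,i=1
  ##.##|#  b27=1 t=3,i=3
  ##.#.|#  b26=1 t=3,i=10
  ##..#|#  b25=1 t=0,i=8
  ##...|.  b24=0 t=0,i=0
  #.###|.  b23=0 t=3,i=4
  #.##.|#  b22=1 t=3,i=1
  #.#.#|.  b21=0 t=3,i=11
  #.#..|#  b20=1 t=2,i=6
  #..##|#  b19=1 t=0,i=9
  #..#.|.  b18=0 t=1,i=3
  #...#|#  b17=1 t=1,i=6
  #....|#  b16=1 t=0,i=1
  .####|#  b15=1 t=4,i=1
  .###.|.  b14=0 t=2,i=0
  .##.#|#  b13=1 t=3,i=2
  .##..|.  b12=0 t=0,i=7
  .#.##|#  b11=1 t=3,i=0
  .#.#.|#  b10=1 t=2,i=5
  .#..#|.  b9=0 t=1,i=2
  .#...|.  b8=0 t=1,i=5
  ..###|#  b7=1 t=2,i=11
  ..##.|.  b6=0 t=0,i=6
  ..#.#|#  b5=1 t=2,i=4
  ..#..|#  b4=1 t=1,i=1
  ...##|.  b3=0 t=0,i=5
  ...#.|#  b2=1 t=1,i=0
  ....#|#  b1=1 t=0,i=4
  .....|.  b0=0 t=0,i=2
  bits 11111110010110111010110010110110 = 4267420854

4267420854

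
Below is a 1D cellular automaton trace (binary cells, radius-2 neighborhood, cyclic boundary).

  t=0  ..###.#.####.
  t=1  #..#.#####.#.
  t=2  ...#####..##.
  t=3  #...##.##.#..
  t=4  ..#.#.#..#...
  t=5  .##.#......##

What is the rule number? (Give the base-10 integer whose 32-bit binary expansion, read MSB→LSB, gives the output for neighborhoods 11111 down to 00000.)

2661533797

  ##### -> #   bit 31 = 1  t=1,i=7
  ####. -> .   bit 30 = 0  t=0,i=10
  ###.# -> .   bit 29 = 0  t=0,i=4
  ###.. -> #   bit 28 = 1  t=0,i=11
  ##.## -> #   bit 27 = 1  t=3,i=6
  ##.#. -> #   bit 26 = 1  t=0,i=5
  ##..# -> #   bit 25 = 1  t=2,i=8
  ##... -> .   bit 24 = 0  t=0,i=12
  #.### -> #   bit 23 = 1  t=0,i=8
  #.##. -> .   bit 22 = 0  t=3,i=7
  #.#.# -> #   bit 21 = 1  t=0,i=6
  #.#.. -> .   bit 20 = 0  t=1,i=0
  #..## -> .   bit 19 = 0  t=2,i=9
  #..#. -> .   bit 18 = 0  t=1,i=2
  #...# -> #   bit 17 = 1  t=0,i=0
  #.... -> #   bit 16 = 1  t=2,i=0
  .#### -> #   bit 15 = 1  t=0,i=9
  .###. -> #   bit 14 = 1  t=0,i=3
  .##.# -> .   bit 13 = 0  t=3,i=5
  .##.. -> .   bit 12 = 0  t=2,i=11
  .#.## -> #   bit 11 = 1  t=0,i=7
  .#.#. -> .   bit 10 = 0  t=1,i=12
  .#..# -> .   bit 9 = 0  t=1,i=1
  .#... -> .   bit 8 = 0  t=3,i=1
  ..### -> .   bit 7 = 0  t=0,i=2
  ..##. -> #   bit 6 = 1  t=2,i=10
  ..#.# -> #   bit 5 = 1  t=1,i=3
  ..#.. -> .   bit 4 = 0  t=3,i=0
  ...## -> .   bit 3 = 0  t=0,i=1
  ...#. -> #   bit 2 = 1  t=4,i=1
  ....# -> .   bit 1 = 0  t=2,i=1
  ..... -> #   bit 0 = 1  t=4,i=12
  bits 10011110101000111100100001100101 = 2661533797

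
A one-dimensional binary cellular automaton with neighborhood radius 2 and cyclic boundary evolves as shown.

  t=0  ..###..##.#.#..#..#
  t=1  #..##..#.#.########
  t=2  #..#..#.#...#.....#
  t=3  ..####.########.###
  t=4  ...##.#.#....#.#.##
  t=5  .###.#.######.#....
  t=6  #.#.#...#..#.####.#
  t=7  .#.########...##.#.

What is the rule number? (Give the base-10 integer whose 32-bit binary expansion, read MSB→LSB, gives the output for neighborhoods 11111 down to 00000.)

  ##### -> .   bit 31 = 0  t=1,i=13
  ####. -> #   bit 30 = 1  t=1,i=18
  ###.# -> .   bit 29 = 0  t=3,i=5
  ###.. -> #   bit 28 = 1  t=0,i=4
  ##.## -> #   bit 27 = 1  t=3,i=6
  ##.#. -> #   bit 26 = 1  t=0,i=9
  ##..# -> .   bit 25 = 0  t=0,i=5
  ##... -> .   bit 24 = 0  t=4,i=0
  #.### -> .   bit 23 = 0  t=1,i=11
  #.##. -> .   bit 22 = 0  t=4,i=17
  #.#.# -> .   bit 21 = 0  t=0,i=10
  #.#.. -> #   bit 20 = 1  t=0,i=12
  #..## -> .   bit 19 = 0  t=0,i=1
  #..#. -> #   bit 18 = 1  t=0,i=14
  #...# -> #   bit 17 = 1  t=2,i=10
  #.... -> #   bit 16 = 1  t=2,i=14
  .#### -> #   bit 15 = 1  t=1,i=12
  .###. -> #   bit 14 = 1  t=0,i=3
  .##.# -> .   bit 13 = 0  t=0,i=8
  .##.. -> .   bit 12 = 0  t=1,i=4
  .#.## -> .   bit 11 = 0  t=1,i=10
  .#.#. -> #   bit 10 = 1  t=0,i=11
  .#..# -> #   bit 9 = 1  t=0,i=0
  .#... -> #   bit 8 = 1  t=2,i=9
  ..### -> .   bit 7 = 0  t=0,i=2
  ..##. -> #   bit 6 = 1  t=0,i=7
  ..#.# -> .   bit 5 = 0  t=1,i=7
  ..#.. -> #   bit 4 = 1  t=0,i=15
  ...## -> #   bit 3 = 1  t=2,i=17
  ...#. -> #   bit 2 = 1  t=2,i=11
  ....# -> #   bit 1 = 1  t=2,i=16
  ..... -> .   bit 0 = 0  t=2,i=15
  bits 01011100000101111100011101011110 = 1545062238

1545062238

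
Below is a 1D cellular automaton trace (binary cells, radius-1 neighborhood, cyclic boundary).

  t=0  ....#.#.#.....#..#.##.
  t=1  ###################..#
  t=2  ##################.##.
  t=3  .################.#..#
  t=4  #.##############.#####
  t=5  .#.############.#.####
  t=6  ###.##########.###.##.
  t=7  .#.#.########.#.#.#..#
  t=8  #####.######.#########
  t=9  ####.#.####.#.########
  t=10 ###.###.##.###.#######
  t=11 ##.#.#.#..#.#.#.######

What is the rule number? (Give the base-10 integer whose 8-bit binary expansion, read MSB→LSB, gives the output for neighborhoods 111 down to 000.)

183

  ### -> #   bit 7 = 1  t=1,i=0
  ##. -> .   bit 6 = 0  t=0,i=20
  #.# -> #   bit 5 = 1  t=0,i=5
  #.. -> #   bit 4 = 1  t=0,i=9
  .## -> .   bit 3 = 0  t=0,i=19
  .#. -> #   bit 2 = 1  t=0,i=4
  ..# -> #   bit 1 = 1  t=0,i=3
  ... -> #   bit 0 = 1  t=0,i=0
  bits 10110111 = 183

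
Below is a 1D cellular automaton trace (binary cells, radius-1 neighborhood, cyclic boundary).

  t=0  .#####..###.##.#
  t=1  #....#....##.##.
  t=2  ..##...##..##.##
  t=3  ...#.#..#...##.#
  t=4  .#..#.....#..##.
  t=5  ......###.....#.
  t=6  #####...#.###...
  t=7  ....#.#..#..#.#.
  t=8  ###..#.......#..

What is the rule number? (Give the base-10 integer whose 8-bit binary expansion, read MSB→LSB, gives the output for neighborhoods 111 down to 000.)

97

  nb ###: next=.  (t=0,i=2, bit7=0)
  nb ##.: next=#  (t=0,i=5, bit6=1)
  nb #.#: next=#  (t=0,i=0, bit5=1)
  nb #..: next=.  (t=0,i=6, bit4=0)
  nb .##: next=.  (t=0,i=1, bit3=0)
  nb .#.: next=.  (t=0,i=15, bit2=0)
  nb ..#: next=.  (t=0,i=7, bit1=0)
  nb ...: next=#  (t=1,i=2, bit0=1)
  bits 01100001 = 97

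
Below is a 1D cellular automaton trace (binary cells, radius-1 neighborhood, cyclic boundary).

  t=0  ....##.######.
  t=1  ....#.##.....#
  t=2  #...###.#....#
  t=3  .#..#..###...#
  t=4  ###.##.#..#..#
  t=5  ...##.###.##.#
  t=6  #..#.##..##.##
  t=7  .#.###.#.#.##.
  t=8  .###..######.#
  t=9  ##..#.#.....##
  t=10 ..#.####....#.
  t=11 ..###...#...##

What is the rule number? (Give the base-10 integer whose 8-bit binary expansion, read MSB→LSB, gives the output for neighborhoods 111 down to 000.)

60

  ###|.  b7=0 t=0,i=8
  ##.|.  b6=0 t=0,i=5
  #.#|#  b5=1 t=0,i=6
  #..|#  b4=1 t=0,i=13
  .##|#  b3=1 t=0,i=4
  .#.|#  b2=1 t=1,i=4
  ..#|.  b1=0 t=0,i=3
  ...|.  b0=0 t=0,i=0
  bits 00111100 = 60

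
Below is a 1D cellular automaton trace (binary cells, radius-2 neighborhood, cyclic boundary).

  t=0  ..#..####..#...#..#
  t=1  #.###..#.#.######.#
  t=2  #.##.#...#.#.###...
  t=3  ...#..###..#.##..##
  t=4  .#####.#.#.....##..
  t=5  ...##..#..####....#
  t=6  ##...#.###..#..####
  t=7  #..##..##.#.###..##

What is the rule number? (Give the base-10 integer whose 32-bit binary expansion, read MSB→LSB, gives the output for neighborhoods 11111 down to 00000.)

  ##### -> #   bit 31 = 1  t=1,i=13
  ####. -> #   bit 30 = 1  t=0,i=7
  ###.# -> .   bit 29 = 0  t=1,i=16
  ###.. -> .   bit 28 = 0  t=0,i=8
  ##.## -> .   bit 27 = 0  t=1,i=1
  ##.#. -> .   bit 26 = 0  t=2,i=4
  ##..# -> #   bit 25 = 1  t=0,i=9
  ##... -> .   bit 24 = 0  t=2,i=16
  #.### -> #   bit 23 = 1  t=1,i=2
  #.##. -> .   bit 22 = 0  t=1,i=18
  #.#.# -> #   bit 21 = 1  t=1,i=9
  #.#.. -> .   bit 20 = 0  t=2,i=5
  #..## -> #   bit 19 = 1  t=0,i=4
  #..#. -> .   bit 18 = 0  t=0,i=1
  #...# -> #   bit 17 = 1  t=0,i=13
  #.... -> #   bit 16 = 1  t=4,i=11
  .#### -> .   bit 15 = 0  t=0,i=6
  .###. -> #   bit 14 = 1  t=1,i=3
  .##.# -> #   bit 13 = 1  t=1,i=0
  .##.. -> .   bit 12 = 0  t=3,i=14
  .#.## -> .   bit 11 = 0  t=1,i=10
  .#.#. -> .   bit 10 = 0  t=1,i=8
  .#..# -> #   bit 9 = 1  t=0,i=0
  .#... -> #   bit 8 = 1  t=0,i=12
  ..### -> .   bit 7 = 0  t=0,i=5
  ..##. -> .   bit 6 = 0  t=3,i=17
  ..#.# -> .   bit 5 = 0  t=1,i=7
  ..#.. -> #   bit 4 = 1  t=0,i=2
  ...## -> .   bit 3 = 0  t=4,i=0
  ...#. -> #   bit 2 = 1  t=0,i=14
  ....# -> #   bit 1 = 1  t=4,i=13
  ..... -> #   bit 0 = 1  t=4,i=12
  bits 11000010101010110110001100010111 = 3266011927

3266011927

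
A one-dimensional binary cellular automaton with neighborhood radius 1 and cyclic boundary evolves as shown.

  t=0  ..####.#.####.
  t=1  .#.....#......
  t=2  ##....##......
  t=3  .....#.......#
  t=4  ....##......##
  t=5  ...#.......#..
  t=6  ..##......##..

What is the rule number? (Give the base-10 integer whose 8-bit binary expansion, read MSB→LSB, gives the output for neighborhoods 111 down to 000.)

6

  ###|.  b7=0 t=0,i=3
  ##.|.  b6=0 t=0,i=5
  #.#|.  b5=0 t=0,i=6
  #..|.  b4=0 t=0,i=13
  .##|.  b3=0 t=0,i=2
  .#.|#  b2=1 t=0,i=7
  ..#|#  b1=1 t=0,i=1
  ...|.  b0=0 t=0,i=0
  bits 00000110 = 6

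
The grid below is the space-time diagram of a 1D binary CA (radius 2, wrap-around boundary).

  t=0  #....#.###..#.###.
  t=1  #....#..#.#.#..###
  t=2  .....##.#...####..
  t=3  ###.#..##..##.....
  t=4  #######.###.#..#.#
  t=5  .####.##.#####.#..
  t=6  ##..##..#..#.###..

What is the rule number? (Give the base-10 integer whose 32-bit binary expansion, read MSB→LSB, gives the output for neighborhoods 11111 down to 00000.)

2920829625

  #####|#  b31=1 t=4,i=1
  ####.|.  b30=0 t=1,i=17
  ###.#|#  b29=1 t=0,i=16
  ###..|.  b28=0 t=0,i=9
  ##.##|#  b27=1 t=4,i=7
  ##.#.|#  b26=1 t=0,i=17
  ##..#|#  b25=1 t=0,i=10
  ##...|.  b24=0 t=1,i=1
  #.###|.  b23=0 t=0,i=7
  #.##.|.  b22=0 t=5,i=6
  #.#.#|.  b21=0 t=1,i=10
  #.#..|#  b20=1 t=0,i=0
  #..##|#  b19=1 t=1,i=14
  #..#.|.  b18=0 t=0,i=11
  #...#|.  b17=0 t=2,i=10
  #....|.  b16=0 t=0,i=2
  .####|.  b15=0 t=1,i=16
  .###.|#  b14=1 t=0,i=8
  .##.#|.  b13=0 t=2,i=6
  .##..|#  b12=1 t=3,i=8
  .#.##|.  b11=0 t=0,i=6
  .#.#.|.  b10=0 t=1,i=9
  .#..#|#  b9=1 t=1,i=6
  .#...|.  b8=0 t=0,i=1
  ..###|#  b7=1 t=1,i=15
  ..##.|.  b6=0 t=2,i=5
  ..#.#|#  b5=1 t=0,i=5
  ..#..|#  b4=1 t=1,i=5
  ...##|#  b3=1 t=2,i=4
  ...#.|.  b2=0 t=0,i=4
  ....#|.  b1=0 t=0,i=3
  .....|#  b0=1 t=2,i=0
  bits 10101110000110000101001010111001 = 2920829625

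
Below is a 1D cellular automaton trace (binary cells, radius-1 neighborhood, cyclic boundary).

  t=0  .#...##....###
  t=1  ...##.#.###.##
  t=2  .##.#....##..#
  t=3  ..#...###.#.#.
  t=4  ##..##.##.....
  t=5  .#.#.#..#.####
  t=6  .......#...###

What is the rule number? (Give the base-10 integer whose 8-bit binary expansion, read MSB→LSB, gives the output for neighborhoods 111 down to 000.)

195

  nb ###: next=#  (t=0,i=12, bit7=1)
  nb ##.: next=#  (t=0,i=6, bit6=1)
  nb #.#: next=.  (t=0,i=0, bit5=0)
  nb #..: next=.  (t=0,i=2, bit4=0)
  nb .##: next=.  (t=0,i=5, bit3=0)
  nb .#.: next=.  (t=0,i=1, bit2=0)
  nb ..#: next=#  (t=0,i=4, bit1=1)
  nb ...: next=#  (t=0,i=3, bit0=1)
  bits 11000011 = 195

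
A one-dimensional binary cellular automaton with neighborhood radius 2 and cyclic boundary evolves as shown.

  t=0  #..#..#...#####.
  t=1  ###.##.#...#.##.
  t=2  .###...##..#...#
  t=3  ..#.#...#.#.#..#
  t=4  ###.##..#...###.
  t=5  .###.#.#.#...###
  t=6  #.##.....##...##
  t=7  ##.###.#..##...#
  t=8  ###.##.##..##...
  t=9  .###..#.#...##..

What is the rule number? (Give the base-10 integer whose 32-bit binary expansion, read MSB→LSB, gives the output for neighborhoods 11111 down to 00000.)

1763037986

  nb #####: next=.  (t=0,i=12, bit31=0)
  nb ####.: next=#  (t=0,i=13, bit30=1)
  nb ###.#: next=#  (t=0,i=14, bit29=1)
  nb ###..: next=.  (t=2,i=3, bit28=0)
  nb ##.##: next=#  (t=1,i=3, bit27=1)
  nb ##.#.: next=.  (t=0,i=15, bit26=0)
  nb ##..#: next=.  (t=2,i=9, bit25=0)
  nb ##...: next=#  (t=2,i=4, bit24=1)
  nb #.###: next=.  (t=1,i=0, bit23=0)
  nb #.##.: next=.  (t=1,i=4, bit22=0)
  nb #.#.#: next=.  (t=3,i=10, bit21=0)
  nb #.#..: next=#  (t=0,i=0, bit20=1)
  nb #..##: next=.  (t=7,i=9, bit19=0)
  nb #..#.: next=#  (t=0,i=2, bit18=1)
  nb #...#: next=.  (t=0,i=8, bit17=0)
  nb #....: next=#  (t=6,i=5, bit16=1)
  nb .####: next=#  (t=0,i=11, bit15=1)
  nb .###.: next=#  (t=1,i=1, bit14=1)
  nb .##.#: next=.  (t=1,i=5, bit13=0)
  nb .##..: next=#  (t=2,i=8, bit12=1)
  nb .#.##: next=.  (t=1,i=12, bit11=0)
  nb .#.#.: next=.  (t=3,i=3, bit10=0)
  nb .#..#: next=#  (t=0,i=1, bit9=1)
  nb .#...: next=#  (t=0,i=7, bit8=1)
  nb ..###: next=.  (t=0,i=10, bit7=0)
  nb ..##.: next=.  (t=2,i=7, bit6=0)
  nb ..#.#: next=#  (t=1,i=11, bit5=1)
  nb ..#..: next=.  (t=0,i=3, bit4=0)
  nb ...##: next=.  (t=0,i=9, bit3=0)
  nb ...#.: next=.  (t=1,i=10, bit2=0)
  nb ....#: next=#  (t=6,i=7, bit1=1)
  nb .....: next=.  (t=6,i=6, bit0=0)
  bits 01101001000101011101001100100010 = 1763037986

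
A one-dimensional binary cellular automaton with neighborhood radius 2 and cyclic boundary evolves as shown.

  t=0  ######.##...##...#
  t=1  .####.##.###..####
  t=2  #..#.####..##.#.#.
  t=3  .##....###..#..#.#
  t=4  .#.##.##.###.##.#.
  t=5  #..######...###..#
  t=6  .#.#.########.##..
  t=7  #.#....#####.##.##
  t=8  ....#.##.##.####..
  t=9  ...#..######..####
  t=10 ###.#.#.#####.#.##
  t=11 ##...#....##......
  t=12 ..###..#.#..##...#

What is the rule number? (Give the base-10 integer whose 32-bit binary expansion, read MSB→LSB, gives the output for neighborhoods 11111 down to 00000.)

  nb #####: next=#  (t=0,i=1, bit31=1)
  nb ####.: next=#  (t=0,i=4, bit30=1)
  nb ###.#: next=.  (t=0,i=5, bit29=0)
  nb ###..: next=#  (t=1,i=11, bit28=1)
  nb ##.##: next=#  (t=0,i=6, bit27=1)
  nb ##.#.: next=.  (t=2,i=13, bit26=0)
  nb ##..#: next=#  (t=1,i=12, bit25=1)
  nb ##...: next=#  (t=0,i=9, bit24=1)
  nb #.###: next=.  (t=1,i=1, bit23=0)
  nb #.##.: next=#  (t=0,i=7, bit22=1)
  nb #.#.#: next=.  (t=2,i=14, bit21=0)
  nb #.#..: next=.  (t=2,i=0, bit20=0)
  nb #..##: next=.  (t=1,i=13, bit19=0)
  nb #..#.: next=#  (t=2,i=2, bit18=1)
  nb #...#: next=#  (t=0,i=10, bit17=1)
  nb #....: next=#  (t=3,i=4, bit16=1)
  nb .####: next=.  (t=0,i=0, bit15=0)
  nb .###.: next=.  (t=1,i=10, bit14=0)
  nb .##.#: next=#  (t=1,i=7, bit13=1)
  nb .##..: next=.  (t=0,i=8, bit12=0)
  nb .#.##: next=.  (t=2,i=4, bit11=0)
  nb .#.#.: next=#  (t=2,i=15, bit10=1)
  nb .#..#: next=#  (t=2,i=1, bit9=1)
  nb .#...: next=.  (t=7,i=3, bit8=0)
  nb ..###: next=#  (t=0,i=17, bit7=1)
  nb ..##.: next=.  (t=0,i=12, bit6=0)
  nb ..#.#: next=.  (t=2,i=3, bit5=0)
  nb ..#..: next=.  (t=3,i=12, bit4=0)
  nb ...##: next=#  (t=0,i=11, bit3=1)
  nb ...#.: next=#  (t=6,i=0, bit2=1)
  nb ....#: next=.  (t=3,i=5, bit1=0)
  nb .....: next=.  (t=8,i=0, bit0=0)
  bits 11011011010001110010011010001100 = 3678873228

3678873228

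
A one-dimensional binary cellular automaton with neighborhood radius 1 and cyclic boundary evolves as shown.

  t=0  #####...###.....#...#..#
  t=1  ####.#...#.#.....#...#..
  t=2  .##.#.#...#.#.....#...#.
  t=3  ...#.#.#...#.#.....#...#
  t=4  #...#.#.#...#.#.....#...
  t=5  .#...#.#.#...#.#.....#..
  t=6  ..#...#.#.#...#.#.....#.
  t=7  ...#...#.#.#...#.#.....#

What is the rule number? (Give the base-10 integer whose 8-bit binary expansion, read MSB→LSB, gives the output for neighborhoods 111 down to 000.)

176

  [7] ### => #  t=0,i=0
  [6] ##. => .  t=0,i=4
  [5] #.# => #  t=1,i=4
  [4] #.. => #  t=0,i=5
  [3] .## => .  t=0,i=8
  [2] .#. => .  t=0,i=16
  [1] ..# => .  t=0,i=7
  [0] ... => .  t=0,i=6
  bits 10110000 = 176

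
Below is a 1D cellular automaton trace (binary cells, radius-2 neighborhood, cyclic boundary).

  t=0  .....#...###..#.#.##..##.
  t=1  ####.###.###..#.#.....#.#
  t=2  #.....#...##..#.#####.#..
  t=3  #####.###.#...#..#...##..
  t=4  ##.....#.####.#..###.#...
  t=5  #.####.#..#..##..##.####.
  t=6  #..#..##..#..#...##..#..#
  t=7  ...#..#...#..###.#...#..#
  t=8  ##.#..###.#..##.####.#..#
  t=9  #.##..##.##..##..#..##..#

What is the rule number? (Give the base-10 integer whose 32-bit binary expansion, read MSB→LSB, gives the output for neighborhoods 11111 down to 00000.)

355721715

  [31] ##### => .  t=1,i=1
  [30] ####. => .  t=1,i=2
  [29] ###.# => .  t=1,i=3
  [28] ###.. => #  t=0,i=11
  [27] ##.## => .  t=1,i=4
  [26] ##.#. => #  t=2,i=21
  [25] ##..# => .  t=0,i=12
  [24] ##... => #  t=0,i=24
  [23] #.### => .  t=1,i=5
  [22] #.##. => .  t=0,i=18
  [21] #.#.# => #  t=0,i=16
  [20] #.#.. => #  t=1,i=16
  [19] #..## => .  t=0,i=21
  [18] #..#. => .  t=0,i=13
  [17] #...# => #  t=0,i=7
  [16] #.... => #  t=0,i=0
  [15] .#### => #  t=1,i=0
  [14] .###. => #  t=0,i=10
  [13] .##.# => #  t=5,i=18
  [12] .##.. => .  t=0,i=19
  [11] .#.## => .  t=0,i=17
  [10] .#.#. => .  t=0,i=15
  [9] .#..# => .  t=2,i=23
  [8] .#... => #  t=0,i=6
  [7] ..### => #  t=0,i=9
  [6] ..##. => #  t=0,i=22
  [5] ..#.# => #  t=0,i=14
  [4] ..#.. => #  t=0,i=5
  [3] ...## => .  t=0,i=8
  [2] ...#. => .  t=0,i=4
  [1] ....# => #  t=0,i=3
  [0] ..... => #  t=0,i=1
  bits 00010101001100111110000111110011 = 355721715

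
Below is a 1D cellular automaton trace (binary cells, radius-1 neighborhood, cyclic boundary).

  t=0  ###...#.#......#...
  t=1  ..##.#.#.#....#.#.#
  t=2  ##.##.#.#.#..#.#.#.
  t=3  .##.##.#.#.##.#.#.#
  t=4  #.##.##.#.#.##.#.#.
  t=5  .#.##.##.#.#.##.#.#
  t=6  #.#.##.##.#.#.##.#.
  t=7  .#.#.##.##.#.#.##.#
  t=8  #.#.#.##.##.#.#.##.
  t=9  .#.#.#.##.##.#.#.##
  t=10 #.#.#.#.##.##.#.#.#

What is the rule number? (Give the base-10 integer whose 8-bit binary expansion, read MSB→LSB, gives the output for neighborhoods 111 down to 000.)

  ###|.  b7=0 t=0,i=1
  ##.|#  b6=1 t=0,i=2
  #.#|#  b5=1 t=0,i=7
  #..|#  b4=1 t=0,i=3
  .##|.  b3=0 t=0,i=0
  .#.|.  b2=0 t=0,i=6
  ..#|#  b1=1 t=0,i=5
  ...|.  b0=0 t=0,i=4
  bits 01110010 = 114

114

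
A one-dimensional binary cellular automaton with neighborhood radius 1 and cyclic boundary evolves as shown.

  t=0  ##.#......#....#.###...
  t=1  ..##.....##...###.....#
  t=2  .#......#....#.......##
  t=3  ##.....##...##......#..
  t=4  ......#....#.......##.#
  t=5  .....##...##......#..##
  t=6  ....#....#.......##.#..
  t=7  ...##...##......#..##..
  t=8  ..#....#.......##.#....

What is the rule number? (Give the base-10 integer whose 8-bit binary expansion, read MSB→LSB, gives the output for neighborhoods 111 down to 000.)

  nb ###: next=.  (t=0,i=18, bit7=0)
  nb ##.: next=.  (t=0,i=1, bit6=0)
  nb #.#: next=#  (t=0,i=2, bit5=1)
  nb #..: next=.  (t=0,i=4, bit4=0)
  nb .##: next=.  (t=0,i=0, bit3=0)
  nb .#.: next=#  (t=0,i=3, bit2=1)
  nb ..#: next=#  (t=0,i=9, bit1=1)
  nb ...: next=.  (t=0,i=5, bit0=0)
  bits 00100110 = 38

38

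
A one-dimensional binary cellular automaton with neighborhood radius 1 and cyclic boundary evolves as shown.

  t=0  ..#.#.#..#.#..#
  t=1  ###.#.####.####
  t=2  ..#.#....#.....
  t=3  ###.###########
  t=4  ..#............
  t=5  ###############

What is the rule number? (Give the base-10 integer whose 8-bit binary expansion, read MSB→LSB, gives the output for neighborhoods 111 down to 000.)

  ###|.  b7=0 t=1,i=0
  ##.|#  b6=1 t=1,i=2
  #.#|.  b5=0 t=0,i=3
  #..|#  b4=1 t=0,i=0
  .##|.  b3=0 t=1,i=6
  .#.|#  b2=1 t=0,i=2
  ..#|#  b1=1 t=0,i=1
  ...|#  b0=1 t=2,i=0
  bits 01010111 = 87

87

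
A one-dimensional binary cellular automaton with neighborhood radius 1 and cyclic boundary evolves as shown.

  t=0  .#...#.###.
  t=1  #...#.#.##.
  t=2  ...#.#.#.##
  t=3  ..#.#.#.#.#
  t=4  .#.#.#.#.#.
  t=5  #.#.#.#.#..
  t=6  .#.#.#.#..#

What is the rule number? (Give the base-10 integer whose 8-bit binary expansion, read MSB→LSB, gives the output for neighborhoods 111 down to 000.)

226

  nb ###: next=#  (t=0,i=8, bit7=1)
  nb ##.: next=#  (t=0,i=9, bit6=1)
  nb #.#: next=#  (t=0,i=6, bit5=1)
  nb #..: next=.  (t=0,i=2, bit4=0)
  nb .##: next=.  (t=0,i=7, bit3=0)
  nb .#.: next=.  (t=0,i=1, bit2=0)
  nb ..#: next=#  (t=0,i=0, bit1=1)
  nb ...: next=.  (t=0,i=3, bit0=0)
  bits 11100010 = 226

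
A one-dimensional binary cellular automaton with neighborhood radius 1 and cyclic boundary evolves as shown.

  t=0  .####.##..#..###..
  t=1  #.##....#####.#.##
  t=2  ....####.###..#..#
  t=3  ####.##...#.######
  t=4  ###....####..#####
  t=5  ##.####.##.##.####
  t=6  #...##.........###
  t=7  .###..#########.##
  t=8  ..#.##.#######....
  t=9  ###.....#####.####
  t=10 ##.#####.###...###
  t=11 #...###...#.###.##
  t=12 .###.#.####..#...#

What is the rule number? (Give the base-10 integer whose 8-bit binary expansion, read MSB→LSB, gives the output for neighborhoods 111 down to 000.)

  nb ###: next=#  (t=0,i=2, bit7=1)
  nb ##.: next=.  (t=0,i=4, bit6=0)
  nb #.#: next=.  (t=0,i=5, bit5=0)
  nb #..: next=#  (t=0,i=8, bit4=1)
  nb .##: next=.  (t=0,i=1, bit3=0)
  nb .#.: next=#  (t=0,i=10, bit2=1)
  nb ..#: next=#  (t=0,i=0, bit1=1)
  nb ...: next=#  (t=0,i=17, bit0=1)
  bits 10010111 = 151

151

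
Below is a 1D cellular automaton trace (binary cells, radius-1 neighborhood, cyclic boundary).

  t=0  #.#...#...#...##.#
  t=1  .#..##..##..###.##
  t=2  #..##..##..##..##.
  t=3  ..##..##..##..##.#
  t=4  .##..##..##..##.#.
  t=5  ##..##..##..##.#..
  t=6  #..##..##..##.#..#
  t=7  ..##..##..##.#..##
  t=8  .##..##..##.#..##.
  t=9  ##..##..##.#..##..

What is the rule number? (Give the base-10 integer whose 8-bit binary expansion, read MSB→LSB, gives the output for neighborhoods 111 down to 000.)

43

  ###|.  b7=0 t=1,i=13
  ##.|.  b6=0 t=0,i=0
  #.#|#  b5=1 t=0,i=1
  #..|.  b4=0 t=0,i=3
  .##|#  b3=1 t=0,i=14
  .#.|.  b2=0 t=0,i=2
  ..#|#  b1=1 t=0,i=5
  ...|#  b0=1 t=0,i=4
  bits 00101011 = 43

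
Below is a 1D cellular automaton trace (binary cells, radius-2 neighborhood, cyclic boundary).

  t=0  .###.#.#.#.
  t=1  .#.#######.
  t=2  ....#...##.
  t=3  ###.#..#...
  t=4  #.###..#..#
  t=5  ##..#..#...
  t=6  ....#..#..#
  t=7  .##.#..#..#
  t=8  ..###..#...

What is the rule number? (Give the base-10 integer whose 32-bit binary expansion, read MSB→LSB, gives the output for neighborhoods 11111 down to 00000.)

  nb #####: next=.  (t=1,i=5, bit31=0)
  nb ####.: next=#  (t=1,i=8, bit30=1)
  nb ###.#: next=#  (t=0,i=3, bit29=1)
  nb ###..: next=#  (t=1,i=9, bit28=1)
  nb ##.##: next=#  (t=4,i=1, bit27=1)
  nb ##.#.: next=#  (t=0,i=4, bit26=1)
  nb ##..#: next=.  (t=1,i=10, bit25=0)
  nb ##...: next=.  (t=2,i=10, bit24=0)
  nb #.###: next=.  (t=1,i=3, bit23=0)
  nb #.##.: next=.  (t=7,i=1, bit22=0)
  nb #.#.#: next=#  (t=0,i=5, bit21=1)
  nb #.#..: next=#  (t=0,i=9, bit20=1)
  nb #..##: next=.  (t=0,i=0, bit19=0)
  nb #..#.: next=.  (t=1,i=0, bit18=0)
  nb #...#: next=.  (t=2,i=6, bit17=0)
  nb #....: next=#  (t=2,i=0, bit16=1)
  nb .####: next=#  (t=1,i=4, bit15=1)
  nb .###.: next=.  (t=0,i=2, bit14=0)
  nb .##.#: next=#  (t=4,i=0, bit13=1)
  nb .##..: next=.  (t=2,i=9, bit12=0)
  nb .#.##: next=.  (t=1,i=2, bit11=0)
  nb .#.#.: next=#  (t=0,i=6, bit10=1)
  nb .#..#: next=.  (t=0,i=10, bit9=0)
  nb .#...: next=.  (t=2,i=5, bit8=0)
  nb ..###: next=#  (t=0,i=1, bit7=1)
  nb ..##.: next=.  (t=2,i=8, bit6=0)
  nb ..#.#: next=.  (t=1,i=1, bit5=0)
  nb ..#..: next=#  (t=2,i=4, bit4=1)
  nb ...##: next=#  (t=2,i=7, bit3=1)
  nb ...#.: next=.  (t=2,i=3, bit2=0)
  nb ....#: next=#  (t=2,i=2, bit1=1)
  nb .....: next=#  (t=2,i=1, bit0=1)
  bits 01111100001100011010010010011011 = 2083628187

2083628187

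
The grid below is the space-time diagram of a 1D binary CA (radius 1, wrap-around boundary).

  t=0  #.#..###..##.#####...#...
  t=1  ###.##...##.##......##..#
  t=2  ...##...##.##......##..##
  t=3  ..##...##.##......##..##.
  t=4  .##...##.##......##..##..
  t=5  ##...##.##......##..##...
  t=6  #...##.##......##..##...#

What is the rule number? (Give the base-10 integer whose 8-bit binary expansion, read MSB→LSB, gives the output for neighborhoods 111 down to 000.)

46

  [7] ### => .  t=0,i=6
  [6] ##. => .  t=0,i=7
  [5] #.# => #  t=0,i=1
  [4] #.. => .  t=0,i=3
  [3] .## => #  t=0,i=5
  [2] .#. => #  t=0,i=0
  [1] ..# => #  t=0,i=4
  [0] ... => .  t=0,i=19
  bits 00101110 = 46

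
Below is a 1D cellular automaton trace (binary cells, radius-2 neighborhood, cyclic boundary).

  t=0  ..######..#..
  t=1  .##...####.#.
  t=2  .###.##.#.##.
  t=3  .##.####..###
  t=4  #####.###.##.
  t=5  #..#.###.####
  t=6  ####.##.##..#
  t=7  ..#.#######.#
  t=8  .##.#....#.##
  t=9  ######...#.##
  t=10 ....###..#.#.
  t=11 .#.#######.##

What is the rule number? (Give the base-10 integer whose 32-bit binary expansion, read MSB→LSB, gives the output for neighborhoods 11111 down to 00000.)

1607758313

  #####|.  b31=0 t=0,i=4
  ####.|#  b30=1 t=0,i=6
  ###.#|.  b29=0 t=1,i=9
  ###..|#  b28=1 t=0,i=7
  ##.##|#  b27=1 t=2,i=4
  ##.#.|#  b26=1 t=1,i=10
  ##..#|#  b25=1 t=0,i=8
  ##...|#  b24=1 t=1,i=3
  #.###|#  b23=1 t=3,i=4
  #.##.|#  b22=1 t=2,i=5
  #.#.#|.  b21=0 t=2,i=8
  #.#..|#  b20=1 t=1,i=11
  #..##|.  b19=0 t=1,i=0
  #..#.|#  b18=1 t=0,i=9
  #...#|.  b17=0 t=1,i=4
  #....|.  b16=0 t=0,i=12
  .####|.  b15=0 t=0,i=3
  .###.|#  b14=1 t=2,i=2
  .##.#|#  b13=1 t=2,i=6
  .##..|#  b12=1 t=1,i=2
  .#.##|.  b11=0 t=2,i=9
  .#.#.|.  b10=0 t=10,i=10
  .#..#|.  b9=0 t=1,i=12
  .#...|#  b8=1 t=0,i=11
  ..###|#  b7=1 t=0,i=2
  ..##.|#  b6=1 t=1,i=1
  ..#.#|#  b5=1 t=5,i=3
  ..#..|.  b4=0 t=0,i=10
  ...##|#  b3=1 t=0,i=1
  ...#.|.  b2=0 t=8,i=8
  ....#|.  b1=0 t=0,i=0
  .....|#  b0=1 t=10,i=1
  bits 01011111110101000111000111101001 = 1607758313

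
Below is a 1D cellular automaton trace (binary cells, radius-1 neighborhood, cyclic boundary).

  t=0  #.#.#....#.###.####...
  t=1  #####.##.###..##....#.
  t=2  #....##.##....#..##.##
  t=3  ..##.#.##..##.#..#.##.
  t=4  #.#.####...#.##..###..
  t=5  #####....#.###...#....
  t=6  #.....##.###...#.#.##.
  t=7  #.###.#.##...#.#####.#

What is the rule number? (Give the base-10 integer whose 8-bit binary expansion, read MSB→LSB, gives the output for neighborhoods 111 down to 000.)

  ###|.  b7=0 t=0,i=12
  ##.|.  b6=0 t=0,i=13
  #.#|#  b5=1 t=0,i=1
  #..|.  b4=0 t=0,i=5
  .##|#  b3=1 t=0,i=11
  .#.|#  b2=1 t=0,i=0
  ..#|.  b1=0 t=0,i=8
  ...|#  b0=1 t=0,i=6
  bits 00101101 = 45

45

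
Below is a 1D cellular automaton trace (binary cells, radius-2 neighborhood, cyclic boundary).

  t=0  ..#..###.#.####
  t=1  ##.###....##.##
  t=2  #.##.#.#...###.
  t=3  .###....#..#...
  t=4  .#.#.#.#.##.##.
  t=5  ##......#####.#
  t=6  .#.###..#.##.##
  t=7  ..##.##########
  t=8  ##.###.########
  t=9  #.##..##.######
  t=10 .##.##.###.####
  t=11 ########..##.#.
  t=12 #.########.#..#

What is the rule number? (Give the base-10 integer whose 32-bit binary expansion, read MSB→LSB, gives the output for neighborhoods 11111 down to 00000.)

3670879141

  #####|#  b31=1 t=5,i=10
  ####.|#  b30=1 t=0,i=13
  ###.#|.  b29=0 t=0,i=7
  ###..|#  b28=1 t=0,i=14
  ##.##|#  b27=1 t=1,i=2
  ##.#.|.  b26=0 t=0,i=8
  ##..#|#  b25=1 t=0,i=0
  ##...|.  b24=0 t=1,i=6
  #.###|#  b23=1 t=0,i=11
  #.##.|#  b22=1 t=2,i=2
  #.#.#|.  b21=0 t=0,i=9
  #.#..|.  b20=0 t=2,i=7
  #..##|#  b19=1 t=0,i=4
  #..#.|#  b18=1 t=0,i=1
  #...#|.  b17=0 t=2,i=9
  #....|#  b16=1 t=1,i=7
  .####|.  b15=0 t=0,i=12
  .###.|.  b14=0 t=0,i=6
  .##.#|#  b13=1 t=1,i=11
  .##..|.  b12=0 t=4,i=13
  .#.##|#  b11=1 t=0,i=10
  .#.#.|.  b10=0 t=2,i=6
  .#..#|#  b9=1 t=0,i=3
  .#...|#  b8=1 t=2,i=8
  ..###|#  b7=1 t=0,i=5
  ..##.|.  b6=0 t=1,i=10
  ..#.#|#  b5=1 t=4,i=1
  ..#..|.  b4=0 t=0,i=2
  ...##|.  b3=0 t=1,i=9
  ...#.|#  b2=1 t=3,i=7
  ....#|.  b1=0 t=1,i=8
  .....|#  b0=1 t=5,i=4
  bits 11011010110011010010101110100101 = 3670879141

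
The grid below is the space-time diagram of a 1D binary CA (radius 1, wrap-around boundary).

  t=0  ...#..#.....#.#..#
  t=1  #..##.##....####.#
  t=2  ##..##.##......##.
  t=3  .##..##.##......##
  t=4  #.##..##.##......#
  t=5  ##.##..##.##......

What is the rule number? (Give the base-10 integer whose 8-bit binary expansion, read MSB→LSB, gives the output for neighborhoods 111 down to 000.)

116

  [7] ### => .  t=1,i=13
  [6] ##. => #  t=1,i=0
  [5] #.# => #  t=0,i=13
  [4] #.. => #  t=0,i=0
  [3] .## => .  t=1,i=3
  [2] .#. => #  t=0,i=3
  [1] ..# => .  t=0,i=2
  [0] ... => .  t=0,i=1
  bits 01110100 = 116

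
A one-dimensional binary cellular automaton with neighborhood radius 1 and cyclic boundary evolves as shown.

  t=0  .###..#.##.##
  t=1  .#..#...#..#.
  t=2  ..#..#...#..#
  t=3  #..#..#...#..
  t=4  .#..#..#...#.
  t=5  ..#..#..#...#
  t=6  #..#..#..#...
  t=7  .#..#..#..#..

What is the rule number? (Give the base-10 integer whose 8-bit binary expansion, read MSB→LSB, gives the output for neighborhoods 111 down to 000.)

24

  [7] ### => .  t=0,i=2
  [6] ##. => .  t=0,i=3
  [5] #.# => .  t=0,i=0
  [4] #.. => #  t=0,i=4
  [3] .## => #  t=0,i=1
  [2] .#. => .  t=0,i=6
  [1] ..# => .  t=0,i=5
  [0] ... => .  t=1,i=6
  bits 00011000 = 24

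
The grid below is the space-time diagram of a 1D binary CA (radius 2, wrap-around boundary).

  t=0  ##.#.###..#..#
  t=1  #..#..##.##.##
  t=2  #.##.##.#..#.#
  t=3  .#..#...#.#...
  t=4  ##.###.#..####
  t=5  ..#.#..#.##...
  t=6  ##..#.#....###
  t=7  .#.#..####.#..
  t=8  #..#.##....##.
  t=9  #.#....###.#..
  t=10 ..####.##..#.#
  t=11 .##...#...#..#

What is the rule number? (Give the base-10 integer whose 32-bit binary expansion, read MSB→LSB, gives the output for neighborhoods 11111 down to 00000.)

423444951

  [31] ##### => .  t=4,i=12
  [30] ####. => .  t=4,i=0
  [29] ###.# => .  t=0,i=1
  [28] ###.. => #  t=0,i=7
  [27] ##.## => #  t=1,i=8
  [26] ##.#. => .  t=0,i=2
  [25] ##..# => .  t=0,i=8
  [24] ##... => #  t=5,i=11
  [23] #.### => .  t=0,i=5
  [22] #.##. => .  t=1,i=9
  [21] #.#.# => #  t=0,i=3
  [20] #.#.. => #  t=2,i=8
  [19] #..## => #  t=0,i=12
  [18] #..#. => #  t=0,i=9
  [17] #...# => .  t=3,i=6
  [16] #.... => #  t=3,i=12
  [15] .#### => .  t=4,i=11
  [14] .###. => #  t=0,i=0
  [13] .##.# => .  t=1,i=7
  [12] .##.. => .  t=5,i=10
  [11] .#.## => .  t=0,i=4
  [10] .#.#. => .  t=3,i=9
  [9] .#..# => .  t=0,i=11
  [8] .#... => #  t=3,i=5
  [7] ..### => #  t=0,i=13
  [6] ..##. => #  t=1,i=6
  [5] ..#.# => .  t=2,i=11
  [4] ..#.. => #  t=0,i=10
  [3] ...## => .  t=6,i=10
  [2] ...#. => #  t=3,i=0
  [1] ....# => #  t=3,i=13
  [0] ..... => #  t=5,i=13
  bits 00011001001111010100000111010111 = 423444951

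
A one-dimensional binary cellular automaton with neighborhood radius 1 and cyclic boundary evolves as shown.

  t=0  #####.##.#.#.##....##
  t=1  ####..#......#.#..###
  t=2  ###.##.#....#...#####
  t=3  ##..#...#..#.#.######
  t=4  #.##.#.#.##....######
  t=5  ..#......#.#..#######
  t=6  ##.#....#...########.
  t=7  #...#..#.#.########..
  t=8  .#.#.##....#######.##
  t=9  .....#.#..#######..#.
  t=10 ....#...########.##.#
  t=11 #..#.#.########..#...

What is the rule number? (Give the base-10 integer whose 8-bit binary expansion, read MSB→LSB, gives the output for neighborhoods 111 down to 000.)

154

  ###|#  b7=1 t=0,i=0
  ##.|.  b6=0 t=0,i=4
  #.#|.  b5=0 t=0,i=5
  #..|#  b4=1 t=0,i=15
  .##|#  b3=1 t=0,i=6
  .#.|.  b2=0 t=0,i=9
  ..#|#  b1=1 t=0,i=18
  ...|.  b0=0 t=0,i=16
  bits 10011010 = 154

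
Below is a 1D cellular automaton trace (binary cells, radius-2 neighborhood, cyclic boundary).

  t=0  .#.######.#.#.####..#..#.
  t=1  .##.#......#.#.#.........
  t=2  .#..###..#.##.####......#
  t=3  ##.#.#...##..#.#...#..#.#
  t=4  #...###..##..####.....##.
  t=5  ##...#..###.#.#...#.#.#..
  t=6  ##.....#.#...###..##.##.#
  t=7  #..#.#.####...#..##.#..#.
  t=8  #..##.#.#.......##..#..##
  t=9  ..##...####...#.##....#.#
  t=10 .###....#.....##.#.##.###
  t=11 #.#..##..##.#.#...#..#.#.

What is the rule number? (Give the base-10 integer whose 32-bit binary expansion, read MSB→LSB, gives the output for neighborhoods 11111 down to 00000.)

  nb #####: next=.  (t=0,i=5, bit31=0)
  nb ####.: next=.  (t=0,i=7, bit30=0)
  nb ###.#: next=.  (t=0,i=8, bit29=0)
  nb ###..: next=.  (t=0,i=17, bit28=0)
  nb ##.##: next=#  (t=2,i=13, bit27=1)
  nb ##.#.: next=.  (t=0,i=9, bit26=0)
  nb ##..#: next=.  (t=0,i=18, bit25=0)
  nb ##...: next=.  (t=2,i=18, bit24=0)
  nb #.###: next=.  (t=0,i=3, bit23=0)
  nb #.##.: next=.  (t=2,i=11, bit22=0)
  nb #.#.#: next=.  (t=0,i=10, bit21=0)
  nb #.#..: next=#  (t=1,i=4, bit20=1)
  nb #..##: next=#  (t=2,i=3, bit19=1)
  nb #..#.: next=.  (t=0,i=0, bit18=0)
  nb #...#: next=.  (t=3,i=7, bit17=0)
  nb #....: next=#  (t=1,i=6, bit16=1)
  nb .####: next=#  (t=0,i=4, bit15=1)
  nb .###.: next=#  (t=2,i=5, bit14=1)
  nb .##.#: next=.  (t=1,i=2, bit13=0)
  nb .##..: next=#  (t=3,i=10, bit12=1)
  nb .#.##: next=#  (t=0,i=2, bit11=1)
  nb .#.#.: next=#  (t=0,i=11, bit10=1)
  nb .#..#: next=.  (t=0,i=21, bit9=0)
  nb .#...: next=#  (t=1,i=5, bit8=1)
  nb ..###: next=.  (t=2,i=4, bit7=0)
  nb ..##.: next=#  (t=1,i=1, bit6=1)
  nb ..#.#: next=#  (t=0,i=1, bit5=1)
  nb ..#..: next=.  (t=0,i=20, bit4=0)
  nb ...##: next=.  (t=1,i=0, bit3=0)
  nb ...#.: next=.  (t=1,i=10, bit2=0)
  nb ....#: next=#  (t=1,i=9, bit1=1)
  nb .....: next=.  (t=1,i=7, bit0=0)
  bits 00001000000110011101110101100010 = 135912802

135912802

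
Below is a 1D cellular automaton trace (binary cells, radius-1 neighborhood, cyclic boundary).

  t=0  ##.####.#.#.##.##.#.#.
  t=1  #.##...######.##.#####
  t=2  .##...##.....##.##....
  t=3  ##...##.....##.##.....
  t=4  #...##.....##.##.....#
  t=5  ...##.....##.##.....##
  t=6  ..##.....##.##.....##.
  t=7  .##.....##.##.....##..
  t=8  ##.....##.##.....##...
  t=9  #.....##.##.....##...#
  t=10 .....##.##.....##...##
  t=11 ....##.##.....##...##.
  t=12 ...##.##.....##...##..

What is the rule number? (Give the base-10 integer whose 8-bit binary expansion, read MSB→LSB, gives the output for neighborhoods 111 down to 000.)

  ###|.  b7=0 t=0,i=4
  ##.|.  b6=0 t=0,i=1
  #.#|#  b5=1 t=0,i=2
  #..|.  b4=0 t=1,i=4
  .##|#  b3=1 t=0,i=0
  .#.|#  b2=1 t=0,i=8
  ..#|#  b1=1 t=1,i=6
  ...|.  b0=0 t=1,i=5
  bits 00101110 = 46

46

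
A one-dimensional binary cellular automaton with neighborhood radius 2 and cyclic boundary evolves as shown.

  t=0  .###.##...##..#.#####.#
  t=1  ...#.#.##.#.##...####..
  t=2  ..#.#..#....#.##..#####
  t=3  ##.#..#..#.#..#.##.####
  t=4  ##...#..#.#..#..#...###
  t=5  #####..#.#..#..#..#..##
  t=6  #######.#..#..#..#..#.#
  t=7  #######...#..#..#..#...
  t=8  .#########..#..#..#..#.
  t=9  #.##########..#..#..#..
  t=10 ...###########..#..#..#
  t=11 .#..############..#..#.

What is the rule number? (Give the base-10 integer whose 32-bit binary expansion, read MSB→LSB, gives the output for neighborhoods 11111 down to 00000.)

4082074692

  #####|#  b31=1 t=0,i=18
  ####.|#  b30=1 t=0,i=19
  ###.#|#  b29=1 t=0,i=3
  ###..|#  b28=1 t=1,i=20
  ##.##|.  b27=0 t=0,i=4
  ##.#.|.  b26=0 t=0,i=21
  ##..#|#  b25=1 t=0,i=12
  ##...|#  b24=1 t=0,i=7
  #.###|.  b23=0 t=0,i=1
  #.##.|#  b22=1 t=0,i=5
  #.#.#|.  b21=0 t=0,i=22
  #.#..|.  b20=0 t=2,i=4
  #..##|#  b19=1 t=2,i=17
  #..#.|#  b18=1 t=0,i=13
  #...#|#  b17=1 t=0,i=8
  #....|#  b16=1 t=1,i=22
  .####|#  b15=1 t=0,i=17
  .###.|.  b14=0 t=0,i=2
  .##.#|.  b13=0 t=1,i=8
  .##..|.  b12=0 t=0,i=6
  .#.##|.  b11=0 t=0,i=0
  .#.#.|#  b10=1 t=1,i=4
  .#..#|.  b9=0 t=2,i=5
  .#...|.  b8=0 t=2,i=8
  ..###|.  b7=0 t=1,i=17
  ..##.|#  b6=1 t=0,i=10
  ..#.#|.  b5=0 t=0,i=14
  ..#..|.  b4=0 t=2,i=7
  ...##|.  b3=0 t=0,i=9
  ...#.|#  b2=1 t=1,i=2
  ....#|.  b1=0 t=1,i=1
  .....|.  b0=0 t=1,i=0
  bits 11110011010011111000010001000100 = 4082074692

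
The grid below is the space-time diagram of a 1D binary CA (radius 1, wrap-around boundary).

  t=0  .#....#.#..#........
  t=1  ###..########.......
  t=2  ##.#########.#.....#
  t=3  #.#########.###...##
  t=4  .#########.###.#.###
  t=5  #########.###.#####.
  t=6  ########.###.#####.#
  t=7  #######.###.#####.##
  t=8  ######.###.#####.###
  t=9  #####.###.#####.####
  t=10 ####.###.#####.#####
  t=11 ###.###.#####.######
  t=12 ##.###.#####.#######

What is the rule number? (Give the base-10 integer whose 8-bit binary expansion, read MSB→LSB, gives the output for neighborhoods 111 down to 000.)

190

  ###|#  b7=1 t=1,i=1
  ##.|.  b6=0 t=1,i=2
  #.#|#  b5=1 t=0,i=7
  #..|#  b4=1 t=0,i=2
  .##|#  b3=1 t=1,i=0
  .#.|#  b2=1 t=0,i=1
  ..#|#  b1=1 t=0,i=0
  ...|.  b0=0 t=0,i=3
  bits 10111110 = 190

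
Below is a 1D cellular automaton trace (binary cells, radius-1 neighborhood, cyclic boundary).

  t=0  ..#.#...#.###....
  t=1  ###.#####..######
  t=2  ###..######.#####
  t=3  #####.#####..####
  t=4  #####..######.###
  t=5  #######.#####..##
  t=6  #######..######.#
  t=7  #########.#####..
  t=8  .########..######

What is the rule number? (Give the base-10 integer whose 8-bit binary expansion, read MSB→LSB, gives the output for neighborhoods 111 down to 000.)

  nb ###: next=#  (t=0,i=11, bit7=1)
  nb ##.: next=#  (t=0,i=12, bit6=1)
  nb #.#: next=.  (t=0,i=3, bit5=0)
  nb #..: next=#  (t=0,i=5, bit4=1)
  nb .##: next=.  (t=0,i=10, bit3=0)
  nb .#.: next=#  (t=0,i=2, bit2=1)
  nb ..#: next=#  (t=0,i=1, bit1=1)
  nb ...: next=#  (t=0,i=0, bit0=1)
  bits 11010111 = 215

215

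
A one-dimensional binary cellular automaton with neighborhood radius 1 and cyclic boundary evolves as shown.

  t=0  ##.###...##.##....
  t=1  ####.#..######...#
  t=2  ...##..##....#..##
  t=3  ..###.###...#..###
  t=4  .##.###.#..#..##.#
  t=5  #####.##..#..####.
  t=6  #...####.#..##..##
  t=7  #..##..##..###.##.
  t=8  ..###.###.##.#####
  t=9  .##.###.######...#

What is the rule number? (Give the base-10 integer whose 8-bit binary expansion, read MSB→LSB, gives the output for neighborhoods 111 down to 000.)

  [7] ### => .  t=0,i=4
  [6] ##. => #  t=0,i=1
  [5] #.# => #  t=0,i=2
  [4] #.. => .  t=0,i=6
  [3] .## => #  t=0,i=0
  [2] .#. => .  t=1,i=5
  [1] ..# => #  t=0,i=8
  [0] ... => .  t=0,i=7
  bits 01101010 = 106

106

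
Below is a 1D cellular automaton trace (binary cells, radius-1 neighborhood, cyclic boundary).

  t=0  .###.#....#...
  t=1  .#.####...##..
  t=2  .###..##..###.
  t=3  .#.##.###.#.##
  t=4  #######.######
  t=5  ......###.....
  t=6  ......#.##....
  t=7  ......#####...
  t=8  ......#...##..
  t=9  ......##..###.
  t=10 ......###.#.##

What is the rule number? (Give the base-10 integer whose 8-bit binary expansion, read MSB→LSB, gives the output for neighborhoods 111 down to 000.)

  [7] ### => .  t=0,i=2
  [6] ##. => #  t=0,i=3
  [5] #.# => #  t=0,i=4
  [4] #.. => #  t=0,i=6
  [3] .## => #  t=0,i=1
  [2] .#. => #  t=0,i=5
  [1] ..# => .  t=0,i=0
  [0] ... => .  t=0,i=7
  bits 01111100 = 124

124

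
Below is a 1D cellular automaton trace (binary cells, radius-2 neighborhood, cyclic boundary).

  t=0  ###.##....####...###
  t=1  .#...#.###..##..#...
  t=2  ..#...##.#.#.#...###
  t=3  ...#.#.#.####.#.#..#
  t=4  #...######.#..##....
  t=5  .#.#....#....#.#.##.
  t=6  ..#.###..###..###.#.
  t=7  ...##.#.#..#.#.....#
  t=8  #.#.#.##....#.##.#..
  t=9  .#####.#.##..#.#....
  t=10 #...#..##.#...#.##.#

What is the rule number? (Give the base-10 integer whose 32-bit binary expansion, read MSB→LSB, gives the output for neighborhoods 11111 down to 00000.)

  ##### -> .   bit 31 = 0  t=0,i=0
  ####. -> #   bit 30 = 1  t=0,i=1
  ###.# -> .   bit 29 = 0  t=0,i=2
  ###.. -> #   bit 28 = 1  t=0,i=13
  ##.## -> .   bit 27 = 0  t=0,i=3
  ##.#. -> .   bit 26 = 0  t=2,i=8
  ##..# -> .   bit 25 = 0  t=1,i=10
  ##... -> .   bit 24 = 0  t=0,i=6
  #.### -> #   bit 23 = 1  t=1,i=7
  #.##. -> .   bit 22 = 0  t=0,i=4
  #.#.# -> #   bit 21 = 1  t=2,i=9
  #.#.. -> .   bit 20 = 0  t=2,i=13
  #..## -> #   bit 19 = 1  t=1,i=11
  #..#. -> .   bit 18 = 0  t=1,i=15
  #...# -> .   bit 17 = 0  t=0,i=15
  #.... -> #   bit 16 = 1  t=0,i=7
  .#### -> .   bit 15 = 0  t=0,i=11
  .###. -> .   bit 14 = 0  t=1,i=8
  .##.# -> #   bit 13 = 1  t=2,i=7
  .##.. -> #   bit 12 = 1  t=0,i=5
  .#.## -> #   bit 11 = 1  t=1,i=6
  .#.#. -> #   bit 10 = 1  t=2,i=10
  .#..# -> .   bit 9 = 0  t=3,i=17
  .#... -> #   bit 8 = 1  t=1,i=2
  ..### -> .   bit 7 = 0  t=0,i=10
  ..##. -> .   bit 6 = 0  t=1,i=12
  ..#.# -> .   bit 5 = 0  t=1,i=5
  ..#.. -> .   bit 4 = 0  t=1,i=1
  ...## -> #   bit 3 = 1  t=0,i=9
  ...#. -> .   bit 2 = 0  t=1,i=0
  ....# -> #   bit 1 = 1  t=0,i=8
  ..... -> .   bit 0 = 0  t=7,i=16
  bits 01010000101010010011110100001010 = 1353268490

1353268490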